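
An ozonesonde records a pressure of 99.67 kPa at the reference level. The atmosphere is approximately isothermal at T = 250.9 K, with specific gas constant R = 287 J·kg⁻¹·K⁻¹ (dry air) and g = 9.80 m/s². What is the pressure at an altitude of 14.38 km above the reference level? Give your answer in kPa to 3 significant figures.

P ≈ 14.1 kPa

Scale height: H = RT/g = 287 × 250.9 / 9.80 = 7347.8 m.
Barometric formula: P = P₀ exp(−z/H).
z/H = 14380/7347.8 = 1.9570; exp(−1.9570) = 0.14128.
P = 99.67 × 0.14128 = 14.081 kPa.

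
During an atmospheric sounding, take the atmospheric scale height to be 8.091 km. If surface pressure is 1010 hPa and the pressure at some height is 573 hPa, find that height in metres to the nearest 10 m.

Invert the barometric formula: z = H ln(P₀/P).
P₀/P = 1010/573 = 1.7627; ln(1.7627) = 0.56685.
z = 8091.0 × 0.56685 = 4586.4 m.

z ≈ 4590 m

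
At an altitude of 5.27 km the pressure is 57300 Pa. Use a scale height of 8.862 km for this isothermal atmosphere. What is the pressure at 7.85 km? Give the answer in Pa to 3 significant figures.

P ≈ 42800 Pa

Between two levels, P₂ = P₁ exp(−Δz/H) with Δz = z₂ − z₁.
Δz = 7850.0 − 5270.0 = 2580.0 m; Δz/H = 2580.0/8862.0 = 0.29113.
P₂ = 57300 × exp(−0.29113) = 57300 × 0.74742 = 42827 Pa.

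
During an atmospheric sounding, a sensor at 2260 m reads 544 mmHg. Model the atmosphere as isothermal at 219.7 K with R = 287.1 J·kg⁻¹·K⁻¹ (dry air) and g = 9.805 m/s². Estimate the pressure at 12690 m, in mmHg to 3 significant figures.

P ≈ 108 mmHg

Scale height: H = RT/g = 287.1 × 219.7 / 9.805 = 6433.0 m.
Between two levels, P₂ = P₁ exp(−Δz/H) with Δz = z₂ − z₁.
Δz = 12690 − 2260.0 = 10430 m; Δz/H = 10430/6433.0 = 1.6213.
P₂ = 544 × exp(−1.6213) = 544 × 0.19764 = 107.52 mmHg.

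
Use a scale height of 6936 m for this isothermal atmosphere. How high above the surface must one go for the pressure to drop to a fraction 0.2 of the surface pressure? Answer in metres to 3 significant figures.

Set P/P₀ = exp(−z/H) = 0.2, so z = −H ln(0.2).
−ln(0.2) = 1.6094; z = 6936.0 × 1.6094 = 11163 m.

z ≈ 11200 m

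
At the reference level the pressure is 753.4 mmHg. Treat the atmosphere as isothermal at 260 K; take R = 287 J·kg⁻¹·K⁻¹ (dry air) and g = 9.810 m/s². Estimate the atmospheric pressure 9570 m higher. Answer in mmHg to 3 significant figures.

P ≈ 214 mmHg

Scale height: H = RT/g = 287 × 260 / 9.810 = 7606.5 m.
Barometric formula: P = P₀ exp(−z/H).
z/H = 9570.0/7606.5 = 1.2581; exp(−1.2581) = 0.28419.
P = 753.4 × 0.28419 = 214.11 mmHg.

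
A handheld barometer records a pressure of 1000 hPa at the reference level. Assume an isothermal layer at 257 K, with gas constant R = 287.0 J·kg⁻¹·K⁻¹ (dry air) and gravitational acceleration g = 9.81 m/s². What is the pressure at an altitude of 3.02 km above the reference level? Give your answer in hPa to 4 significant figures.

P ≈ 669.2 hPa

Scale height: H = RT/g = 287.0 × 257 / 9.81 = 7518.8 m.
Barometric formula: P = P₀ exp(−z/H).
z/H = 3020.0/7518.8 = 0.40166; exp(−0.40166) = 0.66921.
P = 1000 × 0.66921 = 669.21 hPa.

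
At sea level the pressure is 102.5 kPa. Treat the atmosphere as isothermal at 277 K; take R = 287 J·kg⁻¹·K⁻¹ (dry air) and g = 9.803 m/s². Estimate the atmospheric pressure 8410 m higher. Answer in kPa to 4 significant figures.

P ≈ 36.34 kPa

Scale height: H = RT/g = 287 × 277 / 9.803 = 8109.7 m.
Barometric formula: P = P₀ exp(−z/H).
z/H = 8410.0/8109.7 = 1.0370; exp(−1.0370) = 0.35452.
P = 102.5 × 0.35452 = 36.338 kPa.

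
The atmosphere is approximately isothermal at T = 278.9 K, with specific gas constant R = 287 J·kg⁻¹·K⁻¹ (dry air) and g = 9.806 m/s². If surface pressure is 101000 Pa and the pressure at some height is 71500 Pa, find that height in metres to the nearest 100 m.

z ≈ 2800 m

Scale height: H = RT/g = 287 × 278.9 / 9.806 = 8162.8 m.
Invert the barometric formula: z = H ln(P₀/P).
P₀/P = 101000/71500 = 1.4126; ln(1.4126) = 0.34543.
z = 8162.8 × 0.34543 = 2819.7 m.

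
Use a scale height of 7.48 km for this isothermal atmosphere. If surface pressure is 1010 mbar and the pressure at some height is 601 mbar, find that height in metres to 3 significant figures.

Invert the barometric formula: z = H ln(P₀/P).
P₀/P = 1010/601 = 1.6805; ln(1.6805) = 0.51909.
z = 7480.0 × 0.51909 = 3882.8 m.

z ≈ 3880 m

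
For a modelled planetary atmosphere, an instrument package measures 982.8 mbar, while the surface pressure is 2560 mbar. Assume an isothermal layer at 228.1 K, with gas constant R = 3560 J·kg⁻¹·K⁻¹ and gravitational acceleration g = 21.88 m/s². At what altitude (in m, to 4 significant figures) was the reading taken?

Scale height: H = RT/g = 3560 × 228.1 / 21.88 = 37113 m.
Invert the barometric formula: z = H ln(P₀/P).
P₀/P = 2560/982.8 = 2.6048; ln(2.6048) = 0.95736.
z = 37113 × 0.95736 = 35531 m.

z ≈ 35530 m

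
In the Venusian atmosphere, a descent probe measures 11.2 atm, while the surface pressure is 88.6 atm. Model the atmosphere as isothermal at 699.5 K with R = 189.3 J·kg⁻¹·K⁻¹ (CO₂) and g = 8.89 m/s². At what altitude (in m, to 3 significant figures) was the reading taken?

Scale height: H = RT/g = 189.3 × 699.5 / 8.89 = 14895 m.
Invert the barometric formula: z = H ln(P₀/P).
P₀/P = 88.6/11.2 = 7.9107; ln(7.9107) = 2.0682.
z = 14895 × 2.0682 = 30806 m.

z ≈ 30800 m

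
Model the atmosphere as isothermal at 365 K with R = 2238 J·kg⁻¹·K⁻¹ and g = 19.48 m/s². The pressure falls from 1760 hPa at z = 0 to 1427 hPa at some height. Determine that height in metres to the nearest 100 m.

Scale height: H = RT/g = 2238 × 365 / 19.48 = 41934 m.
Invert the barometric formula: z = H ln(P₀/P).
P₀/P = 1760/1427 = 1.2334; ln(1.2334) = 0.20977.
z = 41934 × 0.20977 = 8796.5 m.

z ≈ 8800 m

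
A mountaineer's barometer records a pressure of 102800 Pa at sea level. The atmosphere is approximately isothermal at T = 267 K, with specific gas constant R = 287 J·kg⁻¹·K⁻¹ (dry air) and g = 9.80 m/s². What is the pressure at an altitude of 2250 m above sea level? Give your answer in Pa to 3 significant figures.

P ≈ 77100 Pa

Scale height: H = RT/g = 287 × 267 / 9.80 = 7819.3 m.
Barometric formula: P = P₀ exp(−z/H).
z/H = 2250.0/7819.3 = 0.28775; exp(−0.28775) = 0.74995.
P = 102800 × 0.74995 = 77095 Pa.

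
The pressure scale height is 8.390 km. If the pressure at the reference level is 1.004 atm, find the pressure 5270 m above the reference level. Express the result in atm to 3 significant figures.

P ≈ 0.536 atm

Barometric formula: P = P₀ exp(−z/H).
z/H = 5270.0/8390.0 = 0.62813; exp(−0.62813) = 0.53359.
P = 1.004 × 0.53359 = 0.53572 atm.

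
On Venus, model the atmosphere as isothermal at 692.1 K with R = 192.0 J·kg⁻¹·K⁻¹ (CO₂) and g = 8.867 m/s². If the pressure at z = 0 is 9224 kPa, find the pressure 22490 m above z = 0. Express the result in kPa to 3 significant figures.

P ≈ 2060 kPa

Scale height: H = RT/g = 192.0 × 692.1 / 8.867 = 14986 m.
Barometric formula: P = P₀ exp(−z/H).
z/H = 22490/14986 = 1.5007; exp(−1.5007) = 0.22297.
P = 9224 × 0.22297 = 2056.7 kPa.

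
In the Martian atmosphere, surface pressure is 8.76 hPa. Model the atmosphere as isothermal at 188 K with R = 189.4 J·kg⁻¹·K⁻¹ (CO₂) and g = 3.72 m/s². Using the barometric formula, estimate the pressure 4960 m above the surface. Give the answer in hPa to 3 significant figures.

P ≈ 5.22 hPa

Scale height: H = RT/g = 189.4 × 188 / 3.72 = 9571.8 m.
Barometric formula: P = P₀ exp(−z/H).
z/H = 4960.0/9571.8 = 0.51819; exp(−0.51819) = 0.59560.
P = 8.76 × 0.59560 = 5.2175 hPa.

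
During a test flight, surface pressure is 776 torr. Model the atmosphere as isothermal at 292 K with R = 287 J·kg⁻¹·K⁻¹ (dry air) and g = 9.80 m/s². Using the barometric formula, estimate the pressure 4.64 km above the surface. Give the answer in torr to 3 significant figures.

P ≈ 451 torr

Scale height: H = RT/g = 287 × 292 / 9.80 = 8551.4 m.
Barometric formula: P = P₀ exp(−z/H).
z/H = 4640.0/8551.4 = 0.54260; exp(−0.54260) = 0.58124.
P = 776 × 0.58124 = 451.04 torr.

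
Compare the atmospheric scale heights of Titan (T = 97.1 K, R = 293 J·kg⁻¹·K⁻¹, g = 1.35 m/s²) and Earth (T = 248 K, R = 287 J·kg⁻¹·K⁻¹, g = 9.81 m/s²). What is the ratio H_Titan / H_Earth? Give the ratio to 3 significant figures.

H = RT/g for each body.
H_Titan = 293 × 97.1 / 1.35 = 21074 m.
H_Earth = 287 × 248 / 9.81 = 7255.5 m.
H_Titan/H_Earth = 21074/7255.5 = 2.9046.

H_Titan/H_Earth ≈ 2.90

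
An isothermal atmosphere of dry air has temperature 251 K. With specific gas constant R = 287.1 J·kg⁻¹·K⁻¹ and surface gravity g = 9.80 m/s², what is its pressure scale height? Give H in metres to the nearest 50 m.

H ≈ 7350 m

The scale height of an isothermal atmosphere is H = RT/g.
H = 287.1 × 251 / 9.80 = 72062/9.80 = 7353.3 m.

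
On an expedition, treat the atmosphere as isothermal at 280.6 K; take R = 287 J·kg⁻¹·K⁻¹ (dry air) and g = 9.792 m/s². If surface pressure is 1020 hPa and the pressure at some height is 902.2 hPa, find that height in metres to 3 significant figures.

Scale height: H = RT/g = 287 × 280.6 / 9.792 = 8224.3 m.
Invert the barometric formula: z = H ln(P₀/P).
P₀/P = 1020/902.2 = 1.1306; ln(1.1306) = 0.12275.
z = 8224.3 × 0.12275 = 1009.5 m.

z ≈ 1010 m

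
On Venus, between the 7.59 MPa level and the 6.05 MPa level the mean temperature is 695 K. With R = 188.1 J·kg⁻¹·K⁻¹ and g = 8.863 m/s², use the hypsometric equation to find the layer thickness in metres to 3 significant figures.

Δz ≈ 3340 m

Hypsometric equation: Δz = (R T̄/g) ln(P₁/P₂).
R T̄/g = 188.1 × 695 / 8.863 = 14750 m.
ln(7.59/6.05) = ln(1.2545) = 0.22674.
Δz = 14750 × 0.22674 = 3344.4 m.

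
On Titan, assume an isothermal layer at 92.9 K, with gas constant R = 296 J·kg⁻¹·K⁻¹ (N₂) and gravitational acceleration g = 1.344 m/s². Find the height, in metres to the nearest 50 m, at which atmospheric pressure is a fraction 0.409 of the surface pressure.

Scale height: H = RT/g = 296 × 92.9 / 1.344 = 20460 m.
Set P/P₀ = exp(−z/H) = 0.409, so z = −H ln(0.409).
−ln(0.409) = 0.89404; z = 20460 × 0.89404 = 18292 m.

z ≈ 18300 m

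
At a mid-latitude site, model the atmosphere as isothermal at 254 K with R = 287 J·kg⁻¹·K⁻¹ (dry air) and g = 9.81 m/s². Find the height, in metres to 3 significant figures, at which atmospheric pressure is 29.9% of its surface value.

z ≈ 8970 m

Scale height: H = RT/g = 287 × 254 / 9.81 = 7431.0 m.
Set P/P₀ = exp(−z/H) = 0.299, so z = −H ln(0.299).
−ln(0.299) = 1.2073; z = 7431.0 × 1.2073 = 8971.4 m.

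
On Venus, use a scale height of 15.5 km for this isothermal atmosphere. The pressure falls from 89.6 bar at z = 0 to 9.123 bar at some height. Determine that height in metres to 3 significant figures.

z ≈ 35400 m

Invert the barometric formula: z = H ln(P₀/P).
P₀/P = 89.6/9.123 = 9.8213; ln(9.8213) = 2.2846.
z = 15500 × 2.2846 = 35411 m.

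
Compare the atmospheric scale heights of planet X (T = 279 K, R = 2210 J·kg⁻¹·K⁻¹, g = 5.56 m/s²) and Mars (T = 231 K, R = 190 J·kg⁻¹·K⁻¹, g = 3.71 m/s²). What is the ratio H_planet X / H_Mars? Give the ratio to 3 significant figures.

H = RT/g for each body.
H_planet X = 2210 × 279 / 5.56 = 110900 m.
H_Mars = 190 × 231 / 3.71 = 11830 m.
H_planet X/H_Mars = 110900/11830 = 9.3745.

H_planet X/H_Mars ≈ 9.37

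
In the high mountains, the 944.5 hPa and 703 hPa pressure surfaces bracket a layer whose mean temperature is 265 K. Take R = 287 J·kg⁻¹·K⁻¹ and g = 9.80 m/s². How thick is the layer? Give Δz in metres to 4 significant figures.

Δz ≈ 2292 m

Hypsometric equation: Δz = (R T̄/g) ln(P₁/P₂).
R T̄/g = 287 × 265 / 9.80 = 7760.7 m.
ln(944.5/703) = ln(1.3435) = 0.29528.
Δz = 7760.7 × 0.29528 = 2291.6 m.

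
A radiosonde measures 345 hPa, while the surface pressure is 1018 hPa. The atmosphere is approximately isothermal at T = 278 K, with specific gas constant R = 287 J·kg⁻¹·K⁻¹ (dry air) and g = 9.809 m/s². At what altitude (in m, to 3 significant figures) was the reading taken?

z ≈ 8800 m

Scale height: H = RT/g = 287 × 278 / 9.809 = 8134.0 m.
Invert the barometric formula: z = H ln(P₀/P).
P₀/P = 1018/345 = 2.9507; ln(2.9507) = 1.0820.
z = 8134.0 × 1.0820 = 8801.0 m.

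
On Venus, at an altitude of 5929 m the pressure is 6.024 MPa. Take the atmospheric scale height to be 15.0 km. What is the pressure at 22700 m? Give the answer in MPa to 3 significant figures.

Between two levels, P₂ = P₁ exp(−Δz/H) with Δz = z₂ − z₁.
Δz = 22700 − 5929.0 = 16771 m; Δz/H = 16771/15000 = 1.1181.
P₂ = 6.024 × exp(−1.1181) = 6.024 × 0.32690 = 1.9692 MPa.

P ≈ 1.97 MPa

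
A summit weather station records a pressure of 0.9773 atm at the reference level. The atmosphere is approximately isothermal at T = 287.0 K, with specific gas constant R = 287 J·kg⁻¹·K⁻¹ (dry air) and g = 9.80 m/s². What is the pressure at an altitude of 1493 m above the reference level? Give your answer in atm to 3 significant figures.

P ≈ 0.818 atm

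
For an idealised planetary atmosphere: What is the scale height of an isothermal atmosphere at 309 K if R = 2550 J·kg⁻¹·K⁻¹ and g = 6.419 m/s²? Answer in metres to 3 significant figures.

H ≈ 123000 m

The scale height of an isothermal atmosphere is H = RT/g.
H = 2550 × 309 / 6.419 = 787950/6.419 = 122750 m.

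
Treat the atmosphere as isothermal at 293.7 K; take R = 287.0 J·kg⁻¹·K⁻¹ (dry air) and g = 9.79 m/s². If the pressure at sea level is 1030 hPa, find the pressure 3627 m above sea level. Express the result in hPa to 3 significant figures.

P ≈ 676 hPa

Scale height: H = RT/g = 287.0 × 293.7 / 9.79 = 8610.0 m.
Barometric formula: P = P₀ exp(−z/H).
z/H = 3627.0/8610.0 = 0.42125; exp(−0.42125) = 0.65623.
P = 1030 × 0.65623 = 675.92 hPa.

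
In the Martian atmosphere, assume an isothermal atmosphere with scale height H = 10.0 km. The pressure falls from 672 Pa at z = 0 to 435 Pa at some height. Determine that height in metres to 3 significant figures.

Invert the barometric formula: z = H ln(P₀/P).
P₀/P = 672/435 = 1.5448; ln(1.5448) = 0.43489.
z = 10000 × 0.43489 = 4348.9 m.

z ≈ 4350 m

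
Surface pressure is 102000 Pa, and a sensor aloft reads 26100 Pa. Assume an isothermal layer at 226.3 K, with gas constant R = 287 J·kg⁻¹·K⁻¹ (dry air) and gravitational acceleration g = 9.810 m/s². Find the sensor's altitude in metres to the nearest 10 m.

z ≈ 9020 m

Scale height: H = RT/g = 287 × 226.3 / 9.810 = 6620.6 m.
Invert the barometric formula: z = H ln(P₀/P).
P₀/P = 102000/26100 = 3.9080; ln(3.9080) = 1.3630.
z = 6620.6 × 1.3630 = 9023.9 m.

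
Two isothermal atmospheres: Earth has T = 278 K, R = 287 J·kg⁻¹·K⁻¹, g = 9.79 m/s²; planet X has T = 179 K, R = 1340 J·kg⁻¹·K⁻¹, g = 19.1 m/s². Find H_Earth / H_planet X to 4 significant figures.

H_Earth/H_planet X ≈ 0.6490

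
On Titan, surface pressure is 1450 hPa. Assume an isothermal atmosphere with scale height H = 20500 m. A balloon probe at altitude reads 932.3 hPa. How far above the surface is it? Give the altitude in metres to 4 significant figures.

z ≈ 9054 m

Invert the barometric formula: z = H ln(P₀/P).
P₀/P = 1450/932.3 = 1.5553; ln(1.5553) = 0.44167.
z = 20500 × 0.44167 = 9054.2 m.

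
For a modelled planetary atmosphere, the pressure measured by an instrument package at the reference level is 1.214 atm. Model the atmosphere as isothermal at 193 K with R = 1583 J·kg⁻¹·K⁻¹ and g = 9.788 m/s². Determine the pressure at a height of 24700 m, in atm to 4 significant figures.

P ≈ 0.5502 atm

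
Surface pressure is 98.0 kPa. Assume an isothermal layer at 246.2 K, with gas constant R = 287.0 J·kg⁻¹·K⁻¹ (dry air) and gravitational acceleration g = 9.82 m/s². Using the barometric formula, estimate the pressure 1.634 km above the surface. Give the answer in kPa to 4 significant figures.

P ≈ 78.09 kPa

Scale height: H = RT/g = 287.0 × 246.2 / 9.82 = 7195.5 m.
Barometric formula: P = P₀ exp(−z/H).
z/H = 1634.0/7195.5 = 0.22709; exp(−0.22709) = 0.79685.
P = 98.0 × 0.79685 = 78.091 kPa.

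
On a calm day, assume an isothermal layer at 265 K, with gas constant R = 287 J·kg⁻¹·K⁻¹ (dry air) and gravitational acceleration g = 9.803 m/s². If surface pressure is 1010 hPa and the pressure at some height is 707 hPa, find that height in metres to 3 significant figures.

Scale height: H = RT/g = 287 × 265 / 9.803 = 7758.3 m.
Invert the barometric formula: z = H ln(P₀/P).
P₀/P = 1010/707 = 1.4286; ln(1.4286) = 0.35669.
z = 7758.3 × 0.35669 = 2767.3 m.

z ≈ 2770 m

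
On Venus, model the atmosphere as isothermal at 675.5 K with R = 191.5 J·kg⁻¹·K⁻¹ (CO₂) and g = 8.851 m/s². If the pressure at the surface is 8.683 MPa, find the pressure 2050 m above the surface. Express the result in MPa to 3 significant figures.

P ≈ 7.55 MPa

Scale height: H = RT/g = 191.5 × 675.5 / 8.851 = 14615 m.
Barometric formula: P = P₀ exp(−z/H).
z/H = 2050.0/14615 = 0.14027; exp(−0.14027) = 0.86912.
P = 8.683 × 0.86912 = 7.5466 MPa.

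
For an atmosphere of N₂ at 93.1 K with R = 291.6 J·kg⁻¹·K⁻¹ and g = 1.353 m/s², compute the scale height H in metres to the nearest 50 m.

The scale height of an isothermal atmosphere is H = RT/g.
H = 291.6 × 93.1 / 1.353 = 27148/1.353 = 20065 m.

H ≈ 20050 m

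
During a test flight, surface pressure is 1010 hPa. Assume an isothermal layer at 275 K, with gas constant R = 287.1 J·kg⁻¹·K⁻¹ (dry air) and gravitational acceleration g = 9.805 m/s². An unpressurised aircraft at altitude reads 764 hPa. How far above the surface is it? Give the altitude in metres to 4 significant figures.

z ≈ 2248 m

Scale height: H = RT/g = 287.1 × 275 / 9.805 = 8052.3 m.
Invert the barometric formula: z = H ln(P₀/P).
P₀/P = 1010/764 = 1.3220; ln(1.3220) = 0.27915.
z = 8052.3 × 0.27915 = 2247.8 m.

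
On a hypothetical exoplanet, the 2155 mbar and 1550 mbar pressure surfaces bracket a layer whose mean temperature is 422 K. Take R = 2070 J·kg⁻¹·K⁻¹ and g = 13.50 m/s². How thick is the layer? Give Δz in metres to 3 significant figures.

Δz ≈ 21300 m

Hypsometric equation: Δz = (R T̄/g) ln(P₁/P₂).
R T̄/g = 2070 × 422 / 13.50 = 64707 m.
ln(2155/1550) = ln(1.3903) = 0.32952.
Δz = 64707 × 0.32952 = 21322 m.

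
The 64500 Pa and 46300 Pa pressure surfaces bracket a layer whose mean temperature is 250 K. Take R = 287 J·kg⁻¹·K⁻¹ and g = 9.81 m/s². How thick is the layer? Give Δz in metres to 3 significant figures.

Δz ≈ 2420 m

Hypsometric equation: Δz = (R T̄/g) ln(P₁/P₂).
R T̄/g = 287 × 250 / 9.81 = 7314.0 m.
ln(64500/46300) = ln(1.3931) = 0.33153.
Δz = 7314.0 × 0.33153 = 2424.8 m.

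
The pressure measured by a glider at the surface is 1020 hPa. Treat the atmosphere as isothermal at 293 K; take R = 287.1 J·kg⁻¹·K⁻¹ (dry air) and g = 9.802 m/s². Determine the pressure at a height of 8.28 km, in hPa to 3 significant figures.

P ≈ 389 hPa

Scale height: H = RT/g = 287.1 × 293 / 9.802 = 8582.0 m.
Barometric formula: P = P₀ exp(−z/H).
z/H = 8280.0/8582.0 = 0.96481; exp(−0.96481) = 0.38106.
P = 1020 × 0.38106 = 388.68 hPa.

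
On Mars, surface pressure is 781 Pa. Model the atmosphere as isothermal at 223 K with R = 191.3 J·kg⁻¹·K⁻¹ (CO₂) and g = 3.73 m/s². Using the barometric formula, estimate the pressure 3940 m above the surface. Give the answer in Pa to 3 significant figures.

P ≈ 553 Pa

Scale height: H = RT/g = 191.3 × 223 / 3.73 = 11437 m.
Barometric formula: P = P₀ exp(−z/H).
z/H = 3940.0/11437 = 0.34450; exp(−0.34450) = 0.70857.
P = 781 × 0.70857 = 553.39 Pa.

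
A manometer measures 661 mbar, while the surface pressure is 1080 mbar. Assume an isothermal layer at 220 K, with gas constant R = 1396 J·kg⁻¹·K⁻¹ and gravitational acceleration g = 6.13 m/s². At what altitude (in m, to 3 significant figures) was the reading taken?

z ≈ 24600 m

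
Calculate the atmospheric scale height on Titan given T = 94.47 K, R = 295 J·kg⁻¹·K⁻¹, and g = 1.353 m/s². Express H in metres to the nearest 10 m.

The scale height of an isothermal atmosphere is H = RT/g.
H = 295 × 94.47 / 1.353 = 27869/1.353 = 20598 m.

H ≈ 20600 m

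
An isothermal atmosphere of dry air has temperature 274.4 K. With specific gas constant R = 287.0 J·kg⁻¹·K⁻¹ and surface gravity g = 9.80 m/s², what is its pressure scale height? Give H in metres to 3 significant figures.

The scale height of an isothermal atmosphere is H = RT/g.
H = 287.0 × 274.4 / 9.80 = 78753/9.80 = 8036.0 m.

H ≈ 8040 m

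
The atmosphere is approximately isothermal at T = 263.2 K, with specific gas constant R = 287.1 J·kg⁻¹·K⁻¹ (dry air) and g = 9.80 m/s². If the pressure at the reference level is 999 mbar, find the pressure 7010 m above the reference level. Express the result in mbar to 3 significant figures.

P ≈ 402 mbar

Scale height: H = RT/g = 287.1 × 263.2 / 9.80 = 7710.7 m.
Barometric formula: P = P₀ exp(−z/H).
z/H = 7010.0/7710.7 = 0.90913; exp(−0.90913) = 0.40287.
P = 999 × 0.40287 = 402.47 mbar.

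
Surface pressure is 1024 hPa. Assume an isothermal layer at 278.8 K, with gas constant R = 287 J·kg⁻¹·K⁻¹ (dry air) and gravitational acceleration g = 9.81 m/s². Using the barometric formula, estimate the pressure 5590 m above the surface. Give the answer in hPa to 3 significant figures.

Scale height: H = RT/g = 287 × 278.8 / 9.81 = 8156.5 m.
Barometric formula: P = P₀ exp(−z/H).
z/H = 5590.0/8156.5 = 0.68534; exp(−0.68534) = 0.50392.
P = 1024 × 0.50392 = 516.01 hPa.

P ≈ 516 hPa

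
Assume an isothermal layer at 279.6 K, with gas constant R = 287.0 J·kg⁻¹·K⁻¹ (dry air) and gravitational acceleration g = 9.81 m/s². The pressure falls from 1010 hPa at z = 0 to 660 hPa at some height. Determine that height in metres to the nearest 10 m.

z ≈ 3480 m

Scale height: H = RT/g = 287.0 × 279.6 / 9.81 = 8179.9 m.
Invert the barometric formula: z = H ln(P₀/P).
P₀/P = 1010/660 = 1.5303; ln(1.5303) = 0.42546.
z = 8179.9 × 0.42546 = 3480.2 m.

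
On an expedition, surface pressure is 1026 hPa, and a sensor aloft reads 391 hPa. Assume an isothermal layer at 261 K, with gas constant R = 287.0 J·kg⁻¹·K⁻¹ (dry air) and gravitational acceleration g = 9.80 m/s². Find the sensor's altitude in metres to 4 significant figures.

z ≈ 7374 m

Scale height: H = RT/g = 287.0 × 261 / 9.80 = 7643.6 m.
Invert the barometric formula: z = H ln(P₀/P).
P₀/P = 1026/391 = 2.6240; ln(2.6240) = 0.96470.
z = 7643.6 × 0.96470 = 7373.8 m.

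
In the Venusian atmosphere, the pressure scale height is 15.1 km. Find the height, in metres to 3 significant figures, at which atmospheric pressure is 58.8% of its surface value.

z ≈ 8020 m

Set P/P₀ = exp(−z/H) = 0.588, so z = −H ln(0.588).
−ln(0.588) = 0.53103; z = 15100 × 0.53103 = 8018.6 m.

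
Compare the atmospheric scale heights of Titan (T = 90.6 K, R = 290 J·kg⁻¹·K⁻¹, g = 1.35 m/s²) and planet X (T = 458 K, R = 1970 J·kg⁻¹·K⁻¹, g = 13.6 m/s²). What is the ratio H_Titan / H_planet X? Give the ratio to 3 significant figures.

H = RT/g for each body.
H_Titan = 290 × 90.6 / 1.35 = 19462 m.
H_planet X = 1970 × 458 / 13.6 = 66343 m.
H_Titan/H_planet X = 19462/66343 = 0.29335.

H_Titan/H_planet X ≈ 0.293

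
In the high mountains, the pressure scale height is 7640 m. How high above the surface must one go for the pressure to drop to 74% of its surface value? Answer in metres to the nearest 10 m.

Set P/P₀ = exp(−z/H) = 0.74, so z = −H ln(0.74).
−ln(0.74) = 0.30111; z = 7640.0 × 0.30111 = 2300.5 m.

z ≈ 2300 m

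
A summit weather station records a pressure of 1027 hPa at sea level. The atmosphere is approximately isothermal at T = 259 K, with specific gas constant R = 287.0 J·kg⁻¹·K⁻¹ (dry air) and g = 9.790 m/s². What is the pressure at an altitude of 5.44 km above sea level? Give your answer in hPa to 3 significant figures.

Scale height: H = RT/g = 287.0 × 259 / 9.790 = 7592.7 m.
Barometric formula: P = P₀ exp(−z/H).
z/H = 5440.0/7592.7 = 0.71648; exp(−0.71648) = 0.48847.
P = 1027 × 0.48847 = 501.66 hPa.

P ≈ 502 hPa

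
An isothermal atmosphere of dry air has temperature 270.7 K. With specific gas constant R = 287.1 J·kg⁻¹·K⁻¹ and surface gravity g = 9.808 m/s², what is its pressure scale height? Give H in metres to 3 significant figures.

H ≈ 7920 m

The scale height of an isothermal atmosphere is H = RT/g.
H = 287.1 × 270.7 / 9.808 = 77718/9.808 = 7923.9 m.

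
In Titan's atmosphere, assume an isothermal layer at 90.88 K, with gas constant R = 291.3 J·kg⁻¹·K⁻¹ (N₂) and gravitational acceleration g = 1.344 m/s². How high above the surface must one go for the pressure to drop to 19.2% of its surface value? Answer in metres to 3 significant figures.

z ≈ 32500 m

Scale height: H = RT/g = 291.3 × 90.88 / 1.344 = 19697 m.
Set P/P₀ = exp(−z/H) = 0.192, so z = −H ln(0.192).
−ln(0.192) = 1.6503; z = 19697 × 1.6503 = 32506 m.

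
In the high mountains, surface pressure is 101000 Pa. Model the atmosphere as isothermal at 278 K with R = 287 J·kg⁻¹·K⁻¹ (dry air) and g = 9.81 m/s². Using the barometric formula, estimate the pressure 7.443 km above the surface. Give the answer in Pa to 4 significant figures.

P ≈ 40450 Pa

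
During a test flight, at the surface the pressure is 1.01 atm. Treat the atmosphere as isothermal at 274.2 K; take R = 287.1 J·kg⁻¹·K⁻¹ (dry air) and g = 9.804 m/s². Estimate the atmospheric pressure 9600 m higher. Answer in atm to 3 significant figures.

Scale height: H = RT/g = 287.1 × 274.2 / 9.804 = 8029.7 m.
Barometric formula: P = P₀ exp(−z/H).
z/H = 9600.0/8029.7 = 1.1956; exp(−1.1956) = 0.30252.
P = 1.01 × 0.30252 = 0.30555 atm.

P ≈ 0.306 atm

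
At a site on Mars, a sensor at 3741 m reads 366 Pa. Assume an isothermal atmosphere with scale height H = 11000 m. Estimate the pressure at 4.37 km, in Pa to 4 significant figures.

Between two levels, P₂ = P₁ exp(−Δz/H) with Δz = z₂ − z₁.
Δz = 4370.0 − 3741.0 = 629.00 m; Δz/H = 629.00/11000 = 0.057182.
P₂ = 366 × exp(−0.057182) = 366 × 0.94442 = 345.66 Pa.

P ≈ 345.7 Pa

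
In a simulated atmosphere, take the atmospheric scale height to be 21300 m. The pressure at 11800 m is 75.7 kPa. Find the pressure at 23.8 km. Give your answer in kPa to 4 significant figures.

P ≈ 43.09 kPa

Between two levels, P₂ = P₁ exp(−Δz/H) with Δz = z₂ − z₁.
Δz = 23800 − 11800 = 12000 m; Δz/H = 12000/21300 = 0.56338.
P₂ = 75.7 × exp(−0.56338) = 75.7 × 0.56928 = 43.094 kPa.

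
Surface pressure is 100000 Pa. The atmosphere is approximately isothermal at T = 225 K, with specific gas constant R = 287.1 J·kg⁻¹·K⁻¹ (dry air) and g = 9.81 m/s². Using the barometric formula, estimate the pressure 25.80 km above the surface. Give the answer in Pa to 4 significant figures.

P ≈ 1988 Pa

Scale height: H = RT/g = 287.1 × 225 / 9.81 = 6584.9 m.
Barometric formula: P = P₀ exp(−z/H).
z/H = 25800/6584.9 = 3.9181; exp(−3.9181) = 0.019879.
P = 100000 × 0.019879 = 1987.9 Pa.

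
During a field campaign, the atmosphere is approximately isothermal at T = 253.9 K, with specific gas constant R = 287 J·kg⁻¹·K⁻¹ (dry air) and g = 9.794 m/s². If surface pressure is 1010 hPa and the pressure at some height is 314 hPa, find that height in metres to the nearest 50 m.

Scale height: H = RT/g = 287 × 253.9 / 9.794 = 7440.2 m.
Invert the barometric formula: z = H ln(P₀/P).
P₀/P = 1010/314 = 3.2166; ln(3.2166) = 1.1683.
z = 7440.2 × 1.1683 = 8692.4 m.

z ≈ 8700 m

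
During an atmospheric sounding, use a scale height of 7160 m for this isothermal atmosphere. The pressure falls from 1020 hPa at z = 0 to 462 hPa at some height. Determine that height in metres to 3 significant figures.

Invert the barometric formula: z = H ln(P₀/P).
P₀/P = 1020/462 = 2.2078; ln(2.2078) = 0.79200.
z = 7160.0 × 0.79200 = 5670.7 m.

z ≈ 5670 m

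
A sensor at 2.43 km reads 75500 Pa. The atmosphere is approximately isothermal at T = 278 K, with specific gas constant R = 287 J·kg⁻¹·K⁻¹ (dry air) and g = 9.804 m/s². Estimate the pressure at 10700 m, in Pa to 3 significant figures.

Scale height: H = RT/g = 287 × 278 / 9.804 = 8138.1 m.
Between two levels, P₂ = P₁ exp(−Δz/H) with Δz = z₂ − z₁.
Δz = 10700 − 2430.0 = 8270.0 m; Δz/H = 8270.0/8138.1 = 1.0162.
P₂ = 75500 × exp(−1.0162) = 75500 × 0.36197 = 27329 Pa.

P ≈ 27300 Pa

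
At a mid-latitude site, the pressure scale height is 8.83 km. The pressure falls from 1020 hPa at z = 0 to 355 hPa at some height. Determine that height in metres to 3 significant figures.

z ≈ 9320 m

Invert the barometric formula: z = H ln(P₀/P).
P₀/P = 1020/355 = 2.8732; ln(2.8732) = 1.0554.
z = 8830.0 × 1.0554 = 9319.2 m.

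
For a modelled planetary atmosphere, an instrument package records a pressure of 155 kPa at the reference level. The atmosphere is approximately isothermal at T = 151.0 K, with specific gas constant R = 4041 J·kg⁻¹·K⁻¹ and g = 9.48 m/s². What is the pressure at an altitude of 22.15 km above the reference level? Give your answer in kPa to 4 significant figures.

P ≈ 109.9 kPa

Scale height: H = RT/g = 4041 × 151.0 / 9.48 = 64366 m.
Barometric formula: P = P₀ exp(−z/H).
z/H = 22150/64366 = 0.34413; exp(−0.34413) = 0.70884.
P = 155 × 0.70884 = 109.87 kPa.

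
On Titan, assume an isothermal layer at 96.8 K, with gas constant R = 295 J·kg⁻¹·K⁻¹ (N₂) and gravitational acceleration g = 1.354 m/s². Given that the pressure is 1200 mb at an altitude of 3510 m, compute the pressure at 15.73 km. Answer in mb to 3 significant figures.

P ≈ 672 mb

Scale height: H = RT/g = 295 × 96.8 / 1.354 = 21090 m.
Between two levels, P₂ = P₁ exp(−Δz/H) with Δz = z₂ − z₁.
Δz = 15730 − 3510.0 = 12220 m; Δz/H = 12220/21090 = 0.57942.
P₂ = 1200 × exp(−0.57942) = 1200 × 0.56022 = 672.26 mb.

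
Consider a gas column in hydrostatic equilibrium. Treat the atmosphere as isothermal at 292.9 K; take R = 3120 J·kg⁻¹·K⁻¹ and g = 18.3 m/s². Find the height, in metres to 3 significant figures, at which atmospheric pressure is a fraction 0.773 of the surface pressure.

z ≈ 12900 m

Scale height: H = RT/g = 3120 × 292.9 / 18.3 = 49937 m.
Set P/P₀ = exp(−z/H) = 0.773, so z = −H ln(0.773).
−ln(0.773) = 0.25748; z = 49937 × 0.25748 = 12858 m.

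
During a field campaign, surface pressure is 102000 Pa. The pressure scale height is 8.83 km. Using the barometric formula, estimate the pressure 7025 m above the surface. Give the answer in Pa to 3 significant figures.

Barometric formula: P = P₀ exp(−z/H).
z/H = 7025.0/8830.0 = 0.79558; exp(−0.79558) = 0.45132.
P = 102000 × 0.45132 = 46035 Pa.

P ≈ 46000 Pa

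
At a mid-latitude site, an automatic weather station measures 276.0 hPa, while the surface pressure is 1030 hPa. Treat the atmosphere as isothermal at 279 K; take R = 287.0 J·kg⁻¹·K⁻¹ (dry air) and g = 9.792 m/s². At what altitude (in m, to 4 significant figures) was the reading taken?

Scale height: H = RT/g = 287.0 × 279 / 9.792 = 8177.4 m.
Invert the barometric formula: z = H ln(P₀/P).
P₀/P = 1030/276.0 = 3.7319; ln(3.7319) = 1.3169.
z = 8177.4 × 1.3169 = 10769 m.

z ≈ 10770 m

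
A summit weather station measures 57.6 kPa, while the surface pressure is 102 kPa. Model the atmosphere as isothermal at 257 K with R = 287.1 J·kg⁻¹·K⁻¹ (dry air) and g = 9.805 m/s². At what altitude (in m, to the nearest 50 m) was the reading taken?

z ≈ 4300 m

Scale height: H = RT/g = 287.1 × 257 / 9.805 = 7525.2 m.
Invert the barometric formula: z = H ln(P₀/P).
P₀/P = 102/57.6 = 1.7708; ln(1.7708) = 0.57143.
z = 7525.2 × 0.57143 = 4300.1 m.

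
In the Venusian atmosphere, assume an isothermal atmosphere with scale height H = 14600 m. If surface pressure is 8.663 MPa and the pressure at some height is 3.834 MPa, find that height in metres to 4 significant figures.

z ≈ 11900 m

Invert the barometric formula: z = H ln(P₀/P).
P₀/P = 8.663/3.834 = 2.2595; ln(2.2595) = 0.81514.
z = 14600 × 0.81514 = 11901 m.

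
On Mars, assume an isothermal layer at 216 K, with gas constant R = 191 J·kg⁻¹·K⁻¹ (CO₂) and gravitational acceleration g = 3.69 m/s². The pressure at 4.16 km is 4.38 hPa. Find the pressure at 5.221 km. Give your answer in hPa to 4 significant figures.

P ≈ 3.983 hPa

Scale height: H = RT/g = 191 × 216 / 3.69 = 11180 m.
Between two levels, P₂ = P₁ exp(−Δz/H) with Δz = z₂ − z₁.
Δz = 5221.0 − 4160.0 = 1061.0 m; Δz/H = 1061.0/11180 = 0.094902.
P₂ = 4.38 × exp(−0.094902) = 4.38 × 0.90946 = 3.9834 hPa.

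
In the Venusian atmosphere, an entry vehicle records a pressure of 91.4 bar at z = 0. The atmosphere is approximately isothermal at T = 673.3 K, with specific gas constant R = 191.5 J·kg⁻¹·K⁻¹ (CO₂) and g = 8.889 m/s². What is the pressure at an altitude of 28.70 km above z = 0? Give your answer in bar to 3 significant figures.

Scale height: H = RT/g = 191.5 × 673.3 / 8.889 = 14505 m.
Barometric formula: P = P₀ exp(−z/H).
z/H = 28700/14505 = 1.9786; exp(−1.9786) = 0.13826.
P = 91.4 × 0.13826 = 12.637 bar.

P ≈ 12.6 bar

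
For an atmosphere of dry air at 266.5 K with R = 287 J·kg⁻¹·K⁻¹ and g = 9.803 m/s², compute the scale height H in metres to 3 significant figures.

The scale height of an isothermal atmosphere is H = RT/g.
H = 287 × 266.5 / 9.803 = 76486/9.803 = 7802.3 m.

H ≈ 7800 m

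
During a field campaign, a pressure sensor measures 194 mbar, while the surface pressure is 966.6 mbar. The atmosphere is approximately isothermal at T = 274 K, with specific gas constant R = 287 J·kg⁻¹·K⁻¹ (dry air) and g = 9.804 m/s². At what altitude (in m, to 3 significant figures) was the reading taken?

z ≈ 12900 m

Scale height: H = RT/g = 287 × 274 / 9.804 = 8021.0 m.
Invert the barometric formula: z = H ln(P₀/P).
P₀/P = 966.6/194 = 4.9825; ln(4.9825) = 1.6059.
z = 8021.0 × 1.6059 = 12881 m.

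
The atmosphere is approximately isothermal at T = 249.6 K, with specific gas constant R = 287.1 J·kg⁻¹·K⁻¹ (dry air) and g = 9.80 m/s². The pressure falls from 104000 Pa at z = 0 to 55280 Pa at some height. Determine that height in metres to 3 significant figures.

z ≈ 4620 m

Scale height: H = RT/g = 287.1 × 249.6 / 9.80 = 7312.3 m.
Invert the barometric formula: z = H ln(P₀/P).
P₀/P = 104000/55280 = 1.8813; ln(1.8813) = 0.63196.
z = 7312.3 × 0.63196 = 4621.1 m.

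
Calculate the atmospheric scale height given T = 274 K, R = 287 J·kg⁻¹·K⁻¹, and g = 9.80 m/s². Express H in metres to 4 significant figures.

The scale height of an isothermal atmosphere is H = RT/g.
H = 287 × 274 / 9.80 = 78638/9.80 = 8024.3 m.

H ≈ 8024 m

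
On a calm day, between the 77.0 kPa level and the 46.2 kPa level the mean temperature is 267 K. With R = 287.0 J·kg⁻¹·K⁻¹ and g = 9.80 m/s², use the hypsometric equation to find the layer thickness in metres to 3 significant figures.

Hypsometric equation: Δz = (R T̄/g) ln(P₁/P₂).
R T̄/g = 287.0 × 267 / 9.80 = 7819.3 m.
ln(77.0/46.2) = ln(1.6667) = 0.51085.
Δz = 7819.3 × 0.51085 = 3994.5 m.

Δz ≈ 3990 m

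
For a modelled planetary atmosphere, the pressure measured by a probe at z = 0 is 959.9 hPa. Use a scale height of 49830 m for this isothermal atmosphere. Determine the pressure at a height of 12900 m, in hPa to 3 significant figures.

P ≈ 741 hPa

Barometric formula: P = P₀ exp(−z/H).
z/H = 12900/49830 = 0.25888; exp(−0.25888) = 0.77192.
P = 959.9 × 0.77192 = 740.97 hPa.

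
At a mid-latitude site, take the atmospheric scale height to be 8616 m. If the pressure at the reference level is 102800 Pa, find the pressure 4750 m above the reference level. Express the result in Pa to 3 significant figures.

P ≈ 59200 Pa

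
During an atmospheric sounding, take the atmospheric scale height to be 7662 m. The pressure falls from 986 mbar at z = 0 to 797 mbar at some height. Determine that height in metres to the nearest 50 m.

z ≈ 1650 m

Invert the barometric formula: z = H ln(P₀/P).
P₀/P = 986/797 = 1.2371; ln(1.2371) = 0.21277.
z = 7662.0 × 0.21277 = 1630.2 m.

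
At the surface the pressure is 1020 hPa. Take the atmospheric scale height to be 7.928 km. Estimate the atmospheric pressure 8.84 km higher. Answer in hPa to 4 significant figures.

Barometric formula: P = P₀ exp(−z/H).
z/H = 8840.0/7928.0 = 1.1150; exp(−1.1150) = 0.32792.
P = 1020 × 0.32792 = 334.48 hPa.

P ≈ 334.5 hPa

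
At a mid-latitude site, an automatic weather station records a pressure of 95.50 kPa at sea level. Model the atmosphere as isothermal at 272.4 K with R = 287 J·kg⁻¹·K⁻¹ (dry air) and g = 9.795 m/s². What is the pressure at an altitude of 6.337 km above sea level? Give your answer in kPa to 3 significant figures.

P ≈ 43.2 kPa

Scale height: H = RT/g = 287 × 272.4 / 9.795 = 7981.5 m.
Barometric formula: P = P₀ exp(−z/H).
z/H = 6337.0/7981.5 = 0.79396; exp(−0.79396) = 0.45205.
P = 95.50 × 0.45205 = 43.171 kPa.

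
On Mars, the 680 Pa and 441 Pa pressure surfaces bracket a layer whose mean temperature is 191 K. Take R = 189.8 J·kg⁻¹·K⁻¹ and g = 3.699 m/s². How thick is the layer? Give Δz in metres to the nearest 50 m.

Hypsometric equation: Δz = (R T̄/g) ln(P₁/P₂).
R T̄/g = 189.8 × 191 / 3.699 = 9800.4 m.
ln(680/441) = ln(1.5420) = 0.43308.
Δz = 9800.4 × 0.43308 = 4244.4 m.

Δz ≈ 4250 m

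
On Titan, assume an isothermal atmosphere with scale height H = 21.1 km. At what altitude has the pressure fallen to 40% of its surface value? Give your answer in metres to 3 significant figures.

Set P/P₀ = exp(−z/H) = 0.4, so z = −H ln(0.4).
−ln(0.4) = 0.91629; z = 21100 × 0.91629 = 19334 m.

z ≈ 19300 m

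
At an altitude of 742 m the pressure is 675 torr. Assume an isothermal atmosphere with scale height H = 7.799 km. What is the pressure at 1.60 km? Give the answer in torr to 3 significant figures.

P ≈ 605 torr

Between two levels, P₂ = P₁ exp(−Δz/H) with Δz = z₂ − z₁.
Δz = 1600.0 − 742.00 = 858.00 m; Δz/H = 858.00/7799.0 = 0.11001.
P₂ = 675 × exp(−0.11001) = 675 × 0.89583 = 604.69 torr.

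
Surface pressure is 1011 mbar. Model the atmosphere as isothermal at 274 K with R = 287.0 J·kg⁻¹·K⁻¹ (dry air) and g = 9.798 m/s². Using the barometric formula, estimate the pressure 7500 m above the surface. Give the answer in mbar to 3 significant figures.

Scale height: H = RT/g = 287.0 × 274 / 9.798 = 8025.9 m.
Barometric formula: P = P₀ exp(−z/H).
z/H = 7500.0/8025.9 = 0.93447; exp(−0.93447) = 0.39279.
P = 1011 × 0.39279 = 397.11 mbar.

P ≈ 397 mbar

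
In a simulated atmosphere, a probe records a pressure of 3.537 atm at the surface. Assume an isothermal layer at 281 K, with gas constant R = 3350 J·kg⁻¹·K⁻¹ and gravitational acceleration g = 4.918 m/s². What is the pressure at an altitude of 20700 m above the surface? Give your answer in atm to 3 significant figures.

P ≈ 3.17 atm

Scale height: H = RT/g = 3350 × 281 / 4.918 = 191410 m.
Barometric formula: P = P₀ exp(−z/H).
z/H = 20700/191410 = 0.10814; exp(−0.10814) = 0.89750.
P = 3.537 × 0.89750 = 3.1745 atm.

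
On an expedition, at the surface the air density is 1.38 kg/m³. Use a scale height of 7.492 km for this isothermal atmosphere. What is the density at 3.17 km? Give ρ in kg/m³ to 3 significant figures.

ρ ≈ 0.904 kg/m³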